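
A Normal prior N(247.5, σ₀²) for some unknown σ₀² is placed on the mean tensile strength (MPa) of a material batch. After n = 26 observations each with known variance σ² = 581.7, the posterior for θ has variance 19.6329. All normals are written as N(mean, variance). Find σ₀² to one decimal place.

σ₀² = 160.3

For the Normal–Normal model with known σ², precisions add: τ_n = τ₀ + n/σ².
So 1/σ₀² = 1/19.6329 − 26/581.7 = 0.050935 − 0.044697 = 0.006238.
Hence σ₀² = 1/0.006238 ≈ 160.3.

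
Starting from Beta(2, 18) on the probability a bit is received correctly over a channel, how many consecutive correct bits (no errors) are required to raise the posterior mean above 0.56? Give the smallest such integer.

k = 21

After k correct bits and 0 errors the posterior is Beta(2+k, 18), with mean (2+k)/(2+18+k).
Set (2+k)/(20+k) > 0.56 and solve: k > (0.56·20 − 2)/(1 − 0.56) = 20.909.
The smallest integer exceeding 20.909 is 21, and checking k=21: (23)/(41) = 0.5610 > 0.56.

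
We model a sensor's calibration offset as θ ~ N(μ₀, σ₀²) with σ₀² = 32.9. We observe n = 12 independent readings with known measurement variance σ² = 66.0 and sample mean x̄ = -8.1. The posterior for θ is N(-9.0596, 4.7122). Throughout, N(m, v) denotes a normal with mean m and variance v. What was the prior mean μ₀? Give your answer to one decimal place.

μ₀ = -14.8

With known observation variance, the Normal–Normal posterior has precision τ_n = τ₀ + n/σ² and mean μ_n = (τ₀μ₀ + (n/σ²)x̄)/τ_n.
Here τ₀ = 1/32.9 = 0.030395 and τ_data = 12/66.0 = 0.181818, so τ_n = 0.212213.
Rearranging for μ₀: μ₀ = (μ_n·τ_n − τ_data·x̄)/τ₀ = (-9.0596·0.212213 − 0.181818·-8.1) / 0.030395 = -0.449839/0.030395 ≈ -14.8.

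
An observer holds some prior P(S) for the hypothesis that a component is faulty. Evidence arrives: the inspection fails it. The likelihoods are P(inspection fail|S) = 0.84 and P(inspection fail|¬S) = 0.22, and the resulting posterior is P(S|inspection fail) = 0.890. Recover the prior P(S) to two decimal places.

Bayes' rule in odds form gives O(S|E) = O(S)·[P(E|S)/P(E|¬S)], hence O(S) = O(S|E)/LR.
Posterior odds = 0.890/(1−0.890) = 8.0909. LR = 0.84/0.22 = 3.8182.
Prior odds = 8.0909/3.8182 = 2.1190, so P(S) = 2.1190/(1+2.1190) ≈ 0.68.

P(S) = 0.68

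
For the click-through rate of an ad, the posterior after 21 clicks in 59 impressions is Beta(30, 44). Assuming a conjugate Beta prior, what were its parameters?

Beta(9, 6)

Under Beta–binomial conjugacy the posterior parameters are (α+s, β+f).
Subtract the data counts: 30−21=9, 44−38=6.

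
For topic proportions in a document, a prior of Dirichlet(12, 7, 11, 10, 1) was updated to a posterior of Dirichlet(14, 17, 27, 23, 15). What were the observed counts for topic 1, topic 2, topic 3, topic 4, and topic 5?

For a Dirichlet(α) prior with multinomial counts c, the posterior is Dirichlet(α + c) componentwise.
Counts are posterior − prior componentwise: 14−12=2, 17−7=10, 27−11=16, 23−10=13, 15−1=14.

counts (2, 10, 16, 13, 14)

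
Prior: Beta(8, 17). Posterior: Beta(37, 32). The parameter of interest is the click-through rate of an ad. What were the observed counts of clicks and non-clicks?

A Beta(a, b) prior with s successes and f failures in binomial data gives a Beta(a+s, b+f) posterior.
Match parameters: s=37−8=29, f=32−17=15.

29 clicks and 15 non-clicks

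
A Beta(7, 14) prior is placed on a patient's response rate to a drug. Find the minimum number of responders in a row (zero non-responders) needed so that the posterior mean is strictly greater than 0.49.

After k responders and 0 non-responders the posterior is Beta(7+k, 14), with mean (7+k)/(7+14+k).
Set (7+k)/(21+k) > 0.49 and solve: k > (0.49·21 − 7)/(1 − 0.49) = 6.451.
The smallest integer exceeding 6.451 is 7.

k = 7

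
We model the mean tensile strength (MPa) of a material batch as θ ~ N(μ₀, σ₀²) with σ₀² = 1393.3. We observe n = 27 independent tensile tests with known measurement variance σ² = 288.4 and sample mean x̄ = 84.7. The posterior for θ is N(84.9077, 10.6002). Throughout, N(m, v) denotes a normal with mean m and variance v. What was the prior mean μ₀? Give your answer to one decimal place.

μ₀ = 112.0

With known observation variance, the Normal–Normal posterior has precision τ_n = τ₀ + n/σ² and mean μ_n = (τ₀μ₀ + (n/σ²)x̄)/τ_n.
Here τ₀ = 1/1393.3 = 0.000718 and τ_data = 27/288.4 = 0.093620, so τ_n = 0.094338.
Rearranging for μ₀: μ₀ = (μ_n·τ_n − τ_data·x̄)/τ₀ = (84.9077·0.094338 − 0.093620·84.7) / 0.000718 = 0.080409/0.000718 ≈ 112.0.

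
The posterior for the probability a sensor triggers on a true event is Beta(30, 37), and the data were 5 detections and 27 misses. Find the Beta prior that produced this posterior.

Under Beta–binomial conjugacy the posterior parameters are (a+s, b+f).
Subtract the data counts: 30−5=25, 37−27=10.

Beta(25, 10)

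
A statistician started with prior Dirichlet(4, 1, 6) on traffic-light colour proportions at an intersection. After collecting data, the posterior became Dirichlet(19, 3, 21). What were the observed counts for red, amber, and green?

counts (15, 2, 15)

For a Dirichlet(α) prior with multinomial counts c, the posterior is Dirichlet(α + c) componentwise.
Counts are posterior − prior componentwise: 19−4=15, 3−1=2, 21−6=15.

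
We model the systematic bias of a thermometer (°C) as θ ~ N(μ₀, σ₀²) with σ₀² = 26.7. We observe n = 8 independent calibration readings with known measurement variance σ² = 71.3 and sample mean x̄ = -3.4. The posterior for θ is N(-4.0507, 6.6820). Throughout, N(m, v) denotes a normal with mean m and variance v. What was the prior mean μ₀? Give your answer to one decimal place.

μ₀ = -6.0

With known observation variance, the Normal–Normal posterior has precision τ_n = τ₀ + n/σ² and mean μ_n = (τ₀μ₀ + (n/σ²)x̄)/τ_n.
Here τ₀ = 1/26.7 = 0.037453 and τ_data = 8/71.3 = 0.112202, so τ_n = 0.149655.
Rearranging for μ₀: μ₀ = (μ_n·τ_n − τ_data·x̄)/τ₀ = (-4.0507·0.149655 − 0.112202·-3.4) / 0.037453 = -0.224721/0.037453 ≈ -6.0.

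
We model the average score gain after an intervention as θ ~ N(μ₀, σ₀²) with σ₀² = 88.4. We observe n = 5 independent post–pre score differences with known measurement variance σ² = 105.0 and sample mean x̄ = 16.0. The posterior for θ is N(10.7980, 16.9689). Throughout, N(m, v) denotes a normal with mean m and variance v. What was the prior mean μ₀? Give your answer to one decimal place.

μ₀ = -11.1

The posterior mean is a precision-weighted average: μ_n = (τ₀μ₀ + τ_data·x̄)/(τ₀+τ_data), with τ₀=1/σ₀² and τ_data=n/σ².
Here τ₀ = 1/88.4 = 0.011312 and τ_data = 5/105.0 = 0.047619, so τ_n = 0.058931.
Rearranging for μ₀: μ₀ = (μ_n·τ_n − τ_data·x̄)/τ₀ = (10.7980·0.058931 − 0.047619·16.0) / 0.011312 = -0.125567/0.011312 ≈ -11.1.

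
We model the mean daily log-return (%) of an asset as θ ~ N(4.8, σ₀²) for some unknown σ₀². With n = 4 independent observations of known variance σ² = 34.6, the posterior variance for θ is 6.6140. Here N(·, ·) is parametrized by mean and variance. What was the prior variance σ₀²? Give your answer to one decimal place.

Posterior precision equals prior precision plus data precision: 1/σ_n² = 1/σ₀² + n/σ².
So 1/σ₀² = 1/6.6140 − 4/34.6 = 0.151194 − 0.115607 = 0.035587.
Hence σ₀² = 1/0.035587 ≈ 28.1.

σ₀² = 28.1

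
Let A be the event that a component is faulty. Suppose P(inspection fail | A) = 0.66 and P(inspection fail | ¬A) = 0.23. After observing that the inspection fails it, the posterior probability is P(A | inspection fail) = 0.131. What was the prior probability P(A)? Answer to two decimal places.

P(A) = 0.05

In odds form, posterior odds = prior odds × likelihood ratio, so prior odds = posterior odds ÷ LR.
Posterior odds = 0.131/(1−0.131) = 0.1507. LR = 0.66/0.23 = 2.8696.
Prior odds = 0.1507/2.8696 = 0.0525, so P(A) = 0.0525/(1+0.0525) ≈ 0.05.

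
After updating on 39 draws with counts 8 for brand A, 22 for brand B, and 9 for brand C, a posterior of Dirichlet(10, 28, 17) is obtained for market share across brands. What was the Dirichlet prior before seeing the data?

For a Dirichlet(α) prior with multinomial counts c, the posterior is Dirichlet(α + c) componentwise.
Subtract each count from the matching posterior parameter: 10−8=2, 28−22=6, 17−9=8.

Dirichlet(2, 6, 8)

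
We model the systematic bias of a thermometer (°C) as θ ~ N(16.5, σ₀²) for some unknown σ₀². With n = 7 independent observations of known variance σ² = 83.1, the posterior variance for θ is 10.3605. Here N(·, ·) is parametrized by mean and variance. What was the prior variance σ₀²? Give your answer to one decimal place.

σ₀² = 81.4

For the Normal–Normal model with known σ², precisions add: τ_n = τ₀ + n/σ².
So 1/σ₀² = 1/10.3605 − 7/83.1 = 0.096520 − 0.084236 = 0.012284.
Hence σ₀² = 1/0.012284 ≈ 81.4.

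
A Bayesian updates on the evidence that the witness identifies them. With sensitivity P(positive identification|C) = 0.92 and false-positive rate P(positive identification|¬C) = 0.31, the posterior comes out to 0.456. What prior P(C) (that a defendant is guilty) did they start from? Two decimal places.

P(C) = 0.22

In odds form, posterior odds = prior odds × likelihood ratio, so prior odds = posterior odds ÷ LR.
Posterior odds = 0.456/(1−0.456) = 0.8382. LR = 0.92/0.31 = 2.9677.
Prior odds = 0.8382/2.9677 = 0.2824, so P(C) = 0.2824/(1+0.2824) ≈ 0.22.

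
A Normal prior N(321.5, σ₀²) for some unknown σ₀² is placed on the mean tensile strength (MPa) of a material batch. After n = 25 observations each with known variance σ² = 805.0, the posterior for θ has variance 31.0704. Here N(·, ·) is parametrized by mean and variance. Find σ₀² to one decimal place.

σ₀² = 885.7

Posterior precision equals prior precision plus data precision: 1/σ_n² = 1/σ₀² + n/σ².
So 1/σ₀² = 1/31.0704 − 25/805.0 = 0.032185 − 0.031056 = 0.001129.
Hence σ₀² = 1/0.001129 ≈ 885.7.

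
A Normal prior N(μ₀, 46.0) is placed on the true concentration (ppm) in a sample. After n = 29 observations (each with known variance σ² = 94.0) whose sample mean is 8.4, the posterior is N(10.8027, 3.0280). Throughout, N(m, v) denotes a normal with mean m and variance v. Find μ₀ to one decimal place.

With known observation variance, the Normal–Normal posterior has precision τ_n = τ₀ + n/σ² and mean μ_n = (τ₀μ₀ + (n/σ²)x̄)/τ_n.
Here τ₀ = 1/46.0 = 0.021739 and τ_data = 29/94.0 = 0.308511, so τ_n = 0.330250.
Rearranging for μ₀: μ₀ = (μ_n·τ_n − τ_data·x̄)/τ₀ = (10.8027·0.330250 − 0.308511·8.4) / 0.021739 = 0.976099/0.021739 ≈ 44.9.

μ₀ = 44.9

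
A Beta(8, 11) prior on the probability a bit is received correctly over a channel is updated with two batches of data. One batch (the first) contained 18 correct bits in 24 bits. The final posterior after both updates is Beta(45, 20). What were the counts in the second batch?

Because Beta–binomial updating is additive in the counts, the combined data contributed (α_post−α_prior, β_post−β_prior) successes and failures.
Total across both batches: 45−8=37 correct bits, 20−11=9 errors.
Subtract the first batch: 37−18=19 correct bits and 9−6=3 errors.

19 correct bits and 3 errors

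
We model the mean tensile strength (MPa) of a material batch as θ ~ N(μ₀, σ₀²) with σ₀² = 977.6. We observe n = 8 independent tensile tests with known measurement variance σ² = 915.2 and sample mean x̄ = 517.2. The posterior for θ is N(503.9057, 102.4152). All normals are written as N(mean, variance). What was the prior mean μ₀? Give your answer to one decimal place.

μ₀ = 390.3

With known observation variance, the Normal–Normal posterior has precision τ_n = τ₀ + n/σ² and mean μ_n = (τ₀μ₀ + (n/σ²)x̄)/τ_n.
Here τ₀ = 1/977.6 = 0.001023 and τ_data = 8/915.2 = 0.008741, so τ_n = 0.009764.
Rearranging for μ₀: μ₀ = (μ_n·τ_n − τ_data·x̄)/τ₀ = (503.9057·0.009764 − 0.008741·517.2) / 0.001023 = 0.399290/0.001023 ≈ 390.3.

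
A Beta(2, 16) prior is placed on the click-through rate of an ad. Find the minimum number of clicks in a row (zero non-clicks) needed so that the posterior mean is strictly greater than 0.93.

After k clicks and 0 non-clicks the posterior is Beta(2+k, 16), with mean (2+k)/(2+16+k).
Set (2+k)/(18+k) > 0.93 and solve: k > (0.93·18 − 2)/(1 − 0.93) = 210.571.
The smallest integer exceeding 210.571 is 211, and checking k=211: (213)/(229) = 0.9301 > 0.93.

k = 211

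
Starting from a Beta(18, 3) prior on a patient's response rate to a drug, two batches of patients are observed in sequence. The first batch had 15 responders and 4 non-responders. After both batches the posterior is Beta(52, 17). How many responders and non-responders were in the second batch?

Because Beta–binomial updating is additive in the counts, the combined data contributed (α_post−α_prior, β_post−β_prior) successes and failures.
Total across both batches: 52−18=34 responders, 17−3=14 non-responders.
Subtract the first batch: 34−15=19 responders and 14−4=10 non-responders.

19 responders and 10 non-responders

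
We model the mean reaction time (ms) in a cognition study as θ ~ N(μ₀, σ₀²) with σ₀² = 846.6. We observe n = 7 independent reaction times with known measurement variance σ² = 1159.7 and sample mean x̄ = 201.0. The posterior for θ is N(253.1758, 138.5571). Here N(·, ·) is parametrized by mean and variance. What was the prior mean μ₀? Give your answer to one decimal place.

μ₀ = 519.8

The posterior mean is a precision-weighted average: μ_n = (τ₀μ₀ + τ_data·x̄)/(τ₀+τ_data), with τ₀=1/σ₀² and τ_data=n/σ².
Here τ₀ = 1/846.6 = 0.001181 and τ_data = 7/1159.7 = 0.006036, so τ_n = 0.007217.
Rearranging for μ₀: μ₀ = (μ_n·τ_n − τ_data·x̄)/τ₀ = (253.1758·0.007217 − 0.006036·201.0) / 0.001181 = 0.613934/0.001181 ≈ 519.8.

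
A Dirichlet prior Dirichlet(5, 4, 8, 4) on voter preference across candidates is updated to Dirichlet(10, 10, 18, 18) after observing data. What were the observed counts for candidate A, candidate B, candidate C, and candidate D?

counts (5, 6, 10, 14)

For a Dirichlet(α) prior with multinomial counts c, the posterior is Dirichlet(α + c) componentwise.
Counts are posterior − prior componentwise: 10−5=5, 10−4=6, 18−8=10, 18−4=14.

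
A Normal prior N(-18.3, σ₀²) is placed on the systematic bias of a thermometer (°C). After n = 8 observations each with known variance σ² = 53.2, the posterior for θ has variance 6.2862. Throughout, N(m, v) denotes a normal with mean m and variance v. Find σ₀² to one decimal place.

σ₀² = 114.9

Posterior precision equals prior precision plus data precision: 1/σ_n² = 1/σ₀² + n/σ².
So 1/σ₀² = 1/6.2862 − 8/53.2 = 0.159079 − 0.150376 = 0.008703.
Hence σ₀² = 1/0.008703 ≈ 114.9.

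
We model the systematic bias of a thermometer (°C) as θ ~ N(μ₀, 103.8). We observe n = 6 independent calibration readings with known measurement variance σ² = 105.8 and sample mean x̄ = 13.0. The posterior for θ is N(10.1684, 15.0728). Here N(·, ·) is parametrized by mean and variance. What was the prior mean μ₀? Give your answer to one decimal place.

With known observation variance, the Normal–Normal posterior has precision τ_n = τ₀ + n/σ² and mean μ_n = (τ₀μ₀ + (n/σ²)x̄)/τ_n.
Here τ₀ = 1/103.8 = 0.009634 and τ_data = 6/105.8 = 0.056711, so τ_n = 0.066345.
Rearranging for μ₀: μ₀ = (μ_n·τ_n − τ_data·x̄)/τ₀ = (10.1684·0.066345 − 0.056711·13.0) / 0.009634 = -0.062621/0.009634 ≈ -6.5.

μ₀ = -6.5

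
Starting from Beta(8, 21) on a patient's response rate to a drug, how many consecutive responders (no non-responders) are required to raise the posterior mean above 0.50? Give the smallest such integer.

After k responders and 0 non-responders the posterior is Beta(8+k, 21), with mean (8+k)/(8+21+k).
Set (8+k)/(29+k) > 0.50 and solve: k > (0.50·29 − 8)/(1 − 0.50) = 13.000.
The smallest integer exceeding 13.000 is 14.

k = 14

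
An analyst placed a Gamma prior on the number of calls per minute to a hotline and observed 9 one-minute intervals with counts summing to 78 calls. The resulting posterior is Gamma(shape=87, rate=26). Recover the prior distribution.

Gamma(shape=9, rate=17)

A Gamma(α, β) prior (rate parametrization) on a Poisson rate with n observations summing to S gives posterior Gamma(α+S, β+n).
So α = 87 − 78 = 9 and β = 26 − 9 = 17.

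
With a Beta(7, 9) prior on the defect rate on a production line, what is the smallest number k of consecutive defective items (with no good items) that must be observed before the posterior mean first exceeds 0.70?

k = 15

After k defective items and 0 good items the posterior is Beta(7+k, 9), with mean (7+k)/(7+9+k).
Set (7+k)/(16+k) > 0.70 and solve: k > (0.70·16 − 7)/(1 − 0.70) = 14.000.
The smallest integer exceeding 14.000 is 15, and checking k=15: (22)/(31) = 0.7097 > 0.70.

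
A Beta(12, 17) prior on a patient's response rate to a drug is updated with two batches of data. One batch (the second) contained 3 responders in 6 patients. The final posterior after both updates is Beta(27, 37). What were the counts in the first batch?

12 responders and 17 non-responders

Because Beta–binomial updating is additive in the counts, the combined data contributed (α_post−α_prior, β_post−β_prior) successes and failures.
Total across both batches: 27−12=15 responders, 37−17=20 non-responders.
Subtract the second batch: 15−3=12 responders and 20−3=17 non-responders.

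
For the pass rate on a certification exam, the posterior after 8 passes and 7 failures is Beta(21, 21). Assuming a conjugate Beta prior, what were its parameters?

Beta(13, 14)

Beta is conjugate to the binomial likelihood: posterior = Beta(α+s, β+f).
So α = 21 − 8 = 13 and β = 21 − 7 = 14.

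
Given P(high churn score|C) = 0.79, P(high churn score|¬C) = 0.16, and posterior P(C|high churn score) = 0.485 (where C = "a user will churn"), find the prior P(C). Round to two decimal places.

P(C) = 0.16

In odds form, posterior odds = prior odds × likelihood ratio, so prior odds = posterior odds ÷ LR.
Posterior odds = 0.485/(1−0.485) = 0.9417. LR = 0.79/0.16 = 4.9375.
Prior odds = 0.9417/4.9375 = 0.1907, so P(C) = 0.1907/(1+0.1907) ≈ 0.16.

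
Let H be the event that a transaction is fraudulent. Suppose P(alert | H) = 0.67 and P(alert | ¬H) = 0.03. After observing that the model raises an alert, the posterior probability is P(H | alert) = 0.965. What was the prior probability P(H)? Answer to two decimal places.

P(H) = 0.55

Bayes' rule in odds form gives O(H|E) = O(H)·[P(E|H)/P(E|¬H)], hence O(H) = O(H|E)/LR.
Posterior odds = 0.965/(1−0.965) = 27.5714. LR = 0.67/0.03 = 22.3333.
Prior odds = 27.5714/22.3333 = 1.2345, so P(H) = 1.2345/(1+1.2345) ≈ 0.55.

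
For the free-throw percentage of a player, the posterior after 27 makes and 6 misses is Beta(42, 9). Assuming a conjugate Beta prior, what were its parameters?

Beta(15, 3)

A Beta(a, b) prior with s successes and f failures in binomial data gives a Beta(a+s, b+f) posterior.
Subtract the data counts: 42−27=15, 9−6=3.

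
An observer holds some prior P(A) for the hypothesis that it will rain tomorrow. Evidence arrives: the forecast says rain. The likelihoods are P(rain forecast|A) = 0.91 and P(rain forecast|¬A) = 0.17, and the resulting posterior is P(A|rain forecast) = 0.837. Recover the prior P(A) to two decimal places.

P(A) = 0.49

In odds form, posterior odds = prior odds × likelihood ratio, so prior odds = posterior odds ÷ LR.
Posterior odds = 0.837/(1−0.837) = 5.1350. LR = 0.91/0.17 = 5.3529.
Prior odds = 5.1350/5.3529 = 0.9593, so P(A) = 0.9593/(1+0.9593) ≈ 0.49.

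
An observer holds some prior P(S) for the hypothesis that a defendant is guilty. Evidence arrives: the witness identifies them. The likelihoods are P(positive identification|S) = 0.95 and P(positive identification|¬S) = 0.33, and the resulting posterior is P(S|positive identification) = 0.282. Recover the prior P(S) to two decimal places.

In odds form, posterior odds = prior odds × likelihood ratio, so prior odds = posterior odds ÷ LR.
Posterior odds = 0.282/(1−0.282) = 0.3928. LR = 0.95/0.33 = 2.8788.
Prior odds = 0.3928/2.8788 = 0.1364, so P(S) = 0.1364/(1+0.1364) ≈ 0.12.

P(S) = 0.12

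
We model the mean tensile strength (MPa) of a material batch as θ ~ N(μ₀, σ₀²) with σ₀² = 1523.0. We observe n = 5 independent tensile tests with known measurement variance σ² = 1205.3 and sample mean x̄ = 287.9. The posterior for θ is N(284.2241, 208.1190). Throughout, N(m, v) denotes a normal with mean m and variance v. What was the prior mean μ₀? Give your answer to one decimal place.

With known observation variance, the Normal–Normal posterior has precision τ_n = τ₀ + n/σ² and mean μ_n = (τ₀μ₀ + (n/σ²)x̄)/τ_n.
Here τ₀ = 1/1523.0 = 0.000657 and τ_data = 5/1205.3 = 0.004148, so τ_n = 0.004805.
Rearranging for μ₀: μ₀ = (μ_n·τ_n − τ_data·x̄)/τ₀ = (284.2241·0.004805 − 0.004148·287.9) / 0.000657 = 0.171488/0.000657 ≈ 261.0.

μ₀ = 261.0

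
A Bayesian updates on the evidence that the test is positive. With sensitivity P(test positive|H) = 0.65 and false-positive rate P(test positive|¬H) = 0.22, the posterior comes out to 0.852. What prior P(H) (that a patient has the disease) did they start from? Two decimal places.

In odds form, posterior odds = prior odds × likelihood ratio, so prior odds = posterior odds ÷ LR.
Posterior odds = 0.852/(1−0.852) = 5.7568. LR = 0.65/0.22 = 2.9545.
Prior odds = 5.7568/2.9545 = 1.9485, so P(H) = 1.9485/(1+1.9485) ≈ 0.66.

P(H) = 0.66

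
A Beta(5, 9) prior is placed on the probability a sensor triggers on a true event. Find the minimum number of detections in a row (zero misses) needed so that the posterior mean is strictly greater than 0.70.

k = 17

After k detections and 0 misses the posterior is Beta(5+k, 9), with mean (5+k)/(5+9+k).
Set (5+k)/(14+k) > 0.70 and solve: k > (0.70·14 − 5)/(1 − 0.70) = 16.000.
The smallest integer exceeding 16.000 is 17, and checking k=17: (22)/(31) = 0.7097 > 0.70.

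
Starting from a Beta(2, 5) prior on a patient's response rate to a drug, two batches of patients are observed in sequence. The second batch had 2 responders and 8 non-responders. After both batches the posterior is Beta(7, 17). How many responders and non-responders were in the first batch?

3 responders and 4 non-responders

Because Beta–binomial updating is additive in the counts, the combined data contributed (α_post−α_prior, β_post−β_prior) successes and failures.
Total across both batches: 7−2=5 responders, 17−5=12 non-responders.
Subtract the second batch: 5−2=3 responders and 12−8=4 non-responders.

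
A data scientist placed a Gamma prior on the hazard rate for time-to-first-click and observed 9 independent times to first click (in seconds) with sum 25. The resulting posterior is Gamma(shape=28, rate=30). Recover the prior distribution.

Gamma(shape=19, rate=5)

Gamma–exponential conjugacy: posterior shape = α + n, posterior rate = β + Σtᵢ.
So α = 28 − 9 = 19 and β = 30 − 25 = 5.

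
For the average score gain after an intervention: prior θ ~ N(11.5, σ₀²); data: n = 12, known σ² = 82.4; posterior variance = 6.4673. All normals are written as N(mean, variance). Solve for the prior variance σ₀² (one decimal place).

σ₀² = 111.2

For the Normal–Normal model with known σ², precisions add: τ_n = τ₀ + n/σ².
So 1/σ₀² = 1/6.4673 − 12/82.4 = 0.154624 − 0.145631 = 0.008993.
Hence σ₀² = 1/0.008993 ≈ 111.2.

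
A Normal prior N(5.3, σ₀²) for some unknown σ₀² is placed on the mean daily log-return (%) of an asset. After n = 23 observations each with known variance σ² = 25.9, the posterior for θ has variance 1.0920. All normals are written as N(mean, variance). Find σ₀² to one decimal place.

For the Normal–Normal model with known σ², precisions add: τ_n = τ₀ + n/σ².
So 1/σ₀² = 1/1.0920 − 23/25.9 = 0.915751 − 0.888031 = 0.027720.
Hence σ₀² = 1/0.027720 ≈ 36.1.

σ₀² = 36.1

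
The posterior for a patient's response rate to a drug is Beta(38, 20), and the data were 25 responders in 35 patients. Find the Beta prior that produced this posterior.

Beta(13, 10)

Under Beta–binomial conjugacy the posterior parameters are (α+s, β+f).
So α = 38 − 25 = 13 and β = 20 − 10 = 10.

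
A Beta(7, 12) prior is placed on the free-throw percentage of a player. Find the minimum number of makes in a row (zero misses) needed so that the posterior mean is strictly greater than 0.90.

k = 102

After k makes and 0 misses the posterior is Beta(7+k, 12), with mean (7+k)/(7+12+k).
Set (7+k)/(19+k) > 0.90 and solve: k > (0.90·19 − 7)/(1 − 0.90) = 101.000.
The smallest integer exceeding 101.000 is 102.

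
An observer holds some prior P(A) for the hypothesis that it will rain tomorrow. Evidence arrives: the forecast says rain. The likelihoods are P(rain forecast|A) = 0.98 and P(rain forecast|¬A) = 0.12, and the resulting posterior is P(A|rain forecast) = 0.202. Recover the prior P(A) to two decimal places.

P(A) = 0.03

Bayes' rule in odds form gives O(A|E) = O(A)·[P(E|A)/P(E|¬A)], hence O(A) = O(A|E)/LR.
Posterior odds = 0.202/(1−0.202) = 0.2531. LR = 0.98/0.12 = 8.1667.
Prior odds = 0.2531/8.1667 = 0.0310, so P(A) = 0.0310/(1+0.0310) ≈ 0.03.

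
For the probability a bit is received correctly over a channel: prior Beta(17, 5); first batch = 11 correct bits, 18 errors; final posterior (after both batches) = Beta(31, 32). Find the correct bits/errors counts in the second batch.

3 correct bits and 9 errors

Sequential conjugate updates are equivalent to a single update on the pooled data, so total successes = posterior α − prior α and total failures = posterior β − prior β.
Total across both batches: 31−17=14 correct bits, 32−5=27 errors.
Subtract the first batch: 14−11=3 correct bits and 27−18=9 errors.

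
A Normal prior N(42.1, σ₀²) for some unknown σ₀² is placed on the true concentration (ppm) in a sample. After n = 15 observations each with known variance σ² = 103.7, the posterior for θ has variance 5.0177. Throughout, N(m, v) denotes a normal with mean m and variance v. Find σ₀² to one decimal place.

For the Normal–Normal model with known σ², precisions add: τ_n = τ₀ + n/σ².
So 1/σ₀² = 1/5.0177 − 15/103.7 = 0.199294 − 0.144648 = 0.054646.
Hence σ₀² = 1/0.054646 ≈ 18.3.

σ₀² = 18.3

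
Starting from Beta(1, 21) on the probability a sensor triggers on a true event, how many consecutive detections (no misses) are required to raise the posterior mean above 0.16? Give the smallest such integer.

k = 4

After k detections and 0 misses the posterior is Beta(1+k, 21), with mean (1+k)/(1+21+k).
Set (1+k)/(22+k) > 0.16 and solve: k > (0.16·22 − 1)/(1 − 0.16) = 3.000.
The smallest integer exceeding 3.000 is 4.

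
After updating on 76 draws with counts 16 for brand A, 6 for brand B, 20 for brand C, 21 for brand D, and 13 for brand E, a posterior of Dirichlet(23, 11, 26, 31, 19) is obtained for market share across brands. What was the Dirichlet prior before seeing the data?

Dirichlet(7, 5, 6, 10, 6)

For a Dirichlet(α) prior with multinomial counts c, the posterior is Dirichlet(α + c) componentwise.
Subtract each count from the matching posterior parameter: 23−16=7, 11−6=5, 26−20=6, 31−21=10, 19−13=6.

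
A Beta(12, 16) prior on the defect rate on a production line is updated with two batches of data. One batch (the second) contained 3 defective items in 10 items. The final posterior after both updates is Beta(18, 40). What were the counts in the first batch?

Sequential conjugate updates are equivalent to a single update on the pooled data, so total successes = posterior α − prior α and total failures = posterior β − prior β.
Total across both batches: 18−12=6 defective items, 40−16=24 good items.
Subtract the second batch: 6−3=3 defective items and 24−7=17 good items.

3 defective items and 17 good items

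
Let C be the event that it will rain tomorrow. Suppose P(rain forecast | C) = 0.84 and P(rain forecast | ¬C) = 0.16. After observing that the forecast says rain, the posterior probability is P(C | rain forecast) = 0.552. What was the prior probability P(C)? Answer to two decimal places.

P(C) = 0.19

In odds form, posterior odds = prior odds × likelihood ratio, so prior odds = posterior odds ÷ LR.
Posterior odds = 0.552/(1−0.552) = 1.2321. LR = 0.84/0.16 = 5.2500.
Prior odds = 1.2321/5.2500 = 0.2347, so P(C) = 0.2347/(1+0.2347) ≈ 0.19.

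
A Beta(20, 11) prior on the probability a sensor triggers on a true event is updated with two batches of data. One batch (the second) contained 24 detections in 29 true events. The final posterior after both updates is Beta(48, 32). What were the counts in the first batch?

4 detections and 16 misses

Because Beta–binomial updating is additive in the counts, the combined data contributed (α_post−α_prior, β_post−β_prior) successes and failures.
Total across both batches: 48−20=28 detections, 32−11=21 misses.
Subtract the second batch: 28−24=4 detections and 21−5=16 misses.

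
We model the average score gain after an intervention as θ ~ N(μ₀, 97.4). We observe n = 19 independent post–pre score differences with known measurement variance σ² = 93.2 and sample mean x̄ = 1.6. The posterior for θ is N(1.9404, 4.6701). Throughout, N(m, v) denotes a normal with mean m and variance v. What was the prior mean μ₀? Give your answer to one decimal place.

μ₀ = 8.7

With known observation variance, the Normal–Normal posterior has precision τ_n = τ₀ + n/σ² and mean μ_n = (τ₀μ₀ + (n/σ²)x̄)/τ_n.
Here τ₀ = 1/97.4 = 0.010267 and τ_data = 19/93.2 = 0.203863, so τ_n = 0.214130.
Rearranging for μ₀: μ₀ = (μ_n·τ_n − τ_data·x̄)/τ₀ = (1.9404·0.214130 − 0.203863·1.6) / 0.010267 = 0.089317/0.010267 ≈ 8.7.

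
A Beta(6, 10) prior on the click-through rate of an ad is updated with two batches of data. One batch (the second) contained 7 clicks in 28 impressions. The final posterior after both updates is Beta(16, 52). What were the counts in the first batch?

Because Beta–binomial updating is additive in the counts, the combined data contributed (α_post−α_prior, β_post−β_prior) successes and failures.
Total across both batches: 16−6=10 clicks, 52−10=42 non-clicks.
Subtract the second batch: 10−7=3 clicks and 42−21=21 non-clicks.

3 clicks and 21 non-clicks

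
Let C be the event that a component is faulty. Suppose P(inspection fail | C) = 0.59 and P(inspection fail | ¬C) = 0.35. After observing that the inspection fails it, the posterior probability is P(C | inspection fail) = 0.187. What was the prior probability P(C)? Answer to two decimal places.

In odds form, posterior odds = prior odds × likelihood ratio, so prior odds = posterior odds ÷ LR.
Posterior odds = 0.187/(1−0.187) = 0.2300. LR = 0.59/0.35 = 1.6857.
Prior odds = 0.2300/1.6857 = 0.1364, so P(C) = 0.1364/(1+0.1364) ≈ 0.12.

P(C) = 0.12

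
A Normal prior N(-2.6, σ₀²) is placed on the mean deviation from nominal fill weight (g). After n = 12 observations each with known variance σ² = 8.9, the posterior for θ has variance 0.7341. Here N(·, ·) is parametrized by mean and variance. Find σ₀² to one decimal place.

Posterior precision equals prior precision plus data precision: 1/σ_n² = 1/σ₀² + n/σ².
So 1/σ₀² = 1/0.7341 − 12/8.9 = 1.362212 − 1.348315 = 0.013897.
Hence σ₀² = 1/0.013897 ≈ 72.0.

σ₀² = 72.0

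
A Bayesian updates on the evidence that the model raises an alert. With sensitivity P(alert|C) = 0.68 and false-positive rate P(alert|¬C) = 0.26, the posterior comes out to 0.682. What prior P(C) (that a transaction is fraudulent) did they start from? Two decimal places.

P(C) = 0.45

In odds form, posterior odds = prior odds × likelihood ratio, so prior odds = posterior odds ÷ LR.
Posterior odds = 0.682/(1−0.682) = 2.1447. LR = 0.68/0.26 = 2.6154.
Prior odds = 2.1447/2.6154 = 0.8200, so P(C) = 0.8200/(1+0.8200) ≈ 0.45.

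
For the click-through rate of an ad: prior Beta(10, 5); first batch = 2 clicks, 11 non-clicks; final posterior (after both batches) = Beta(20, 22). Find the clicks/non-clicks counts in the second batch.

8 clicks and 6 non-clicks

Sequential conjugate updates are equivalent to a single update on the pooled data, so total successes = posterior α − prior α and total failures = posterior β − prior β.
Total across both batches: 20−10=10 clicks, 22−5=17 non-clicks.
Subtract the first batch: 10−2=8 clicks and 17−11=6 non-clicks.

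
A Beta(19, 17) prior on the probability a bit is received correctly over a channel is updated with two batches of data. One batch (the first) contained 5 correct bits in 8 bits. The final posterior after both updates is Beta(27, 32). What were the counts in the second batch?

3 correct bits and 12 errors

Because Beta–binomial updating is additive in the counts, the combined data contributed (α_post−α_prior, β_post−β_prior) successes and failures.
Total across both batches: 27−19=8 correct bits, 32−17=15 errors.
Subtract the first batch: 8−5=3 correct bits and 15−3=12 errors.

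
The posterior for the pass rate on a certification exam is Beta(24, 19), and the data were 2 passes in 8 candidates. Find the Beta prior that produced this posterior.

A Beta(a, b) prior with s successes and f failures in binomial data gives a Beta(a+s, b+f) posterior.
Subtract the data counts: 24−2=22, 19−6=13.

Beta(22, 13)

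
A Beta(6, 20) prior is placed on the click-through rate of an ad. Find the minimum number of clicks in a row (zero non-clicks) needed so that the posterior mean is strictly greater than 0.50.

k = 15

After k clicks and 0 non-clicks the posterior is Beta(6+k, 20), with mean (6+k)/(6+20+k).
Set (6+k)/(26+k) > 0.50 and solve: k > (0.50·26 − 6)/(1 − 0.50) = 14.000.
The smallest integer exceeding 14.000 is 15, and checking k=15: (21)/(41) = 0.5122 > 0.50.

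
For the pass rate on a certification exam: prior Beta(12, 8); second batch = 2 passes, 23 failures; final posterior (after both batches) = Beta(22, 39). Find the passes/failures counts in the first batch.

Sequential conjugate updates are equivalent to a single update on the pooled data, so total successes = posterior α − prior α and total failures = posterior β − prior β.
Total across both batches: 22−12=10 passes, 39−8=31 failures.
Subtract the second batch: 10−2=8 passes and 31−23=8 failures.

8 passes and 8 failures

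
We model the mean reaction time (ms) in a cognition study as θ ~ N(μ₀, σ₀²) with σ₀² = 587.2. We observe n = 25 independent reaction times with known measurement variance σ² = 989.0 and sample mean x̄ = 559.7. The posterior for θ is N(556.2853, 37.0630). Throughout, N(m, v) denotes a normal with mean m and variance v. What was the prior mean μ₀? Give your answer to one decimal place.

With known observation variance, the Normal–Normal posterior has precision τ_n = τ₀ + n/σ² and mean μ_n = (τ₀μ₀ + (n/σ²)x̄)/τ_n.
Here τ₀ = 1/587.2 = 0.001703 and τ_data = 25/989.0 = 0.025278, so τ_n = 0.026981.
Rearranging for μ₀: μ₀ = (μ_n·τ_n − τ_data·x̄)/τ₀ = (556.2853·0.026981 − 0.025278·559.7) / 0.001703 = 0.861037/0.001703 ≈ 505.6.

μ₀ = 505.6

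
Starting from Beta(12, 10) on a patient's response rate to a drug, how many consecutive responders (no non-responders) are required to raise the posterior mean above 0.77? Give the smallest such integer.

After k responders and 0 non-responders the posterior is Beta(12+k, 10), with mean (12+k)/(12+10+k).
Set (12+k)/(22+k) > 0.77 and solve: k > (0.77·22 − 12)/(1 − 0.77) = 21.478.
The smallest integer exceeding 21.478 is 22, and checking k=22: (34)/(44) = 0.7727 > 0.77.

k = 22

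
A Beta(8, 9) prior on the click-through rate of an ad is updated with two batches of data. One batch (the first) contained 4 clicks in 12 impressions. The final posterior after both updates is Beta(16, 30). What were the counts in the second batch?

4 clicks and 13 non-clicks

Sequential conjugate updates are equivalent to a single update on the pooled data, so total successes = posterior α − prior α and total failures = posterior β − prior β.
Total across both batches: 16−8=8 clicks, 30−9=21 non-clicks.
Subtract the first batch: 8−4=4 clicks and 21−8=13 non-clicks.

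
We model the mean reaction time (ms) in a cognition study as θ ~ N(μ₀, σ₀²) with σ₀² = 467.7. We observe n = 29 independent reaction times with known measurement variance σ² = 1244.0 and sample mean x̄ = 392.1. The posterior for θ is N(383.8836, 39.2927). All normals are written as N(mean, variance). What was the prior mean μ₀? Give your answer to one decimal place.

The posterior mean is a precision-weighted average: μ_n = (τ₀μ₀ + τ_data·x̄)/(τ₀+τ_data), with τ₀=1/σ₀² and τ_data=n/σ².
Here τ₀ = 1/467.7 = 0.002138 and τ_data = 29/1244.0 = 0.023312, so τ_n = 0.025450.
Rearranging for μ₀: μ₀ = (μ_n·τ_n − τ_data·x̄)/τ₀ = (383.8836·0.025450 − 0.023312·392.1) / 0.002138 = 0.629202/0.002138 ≈ 294.3.

μ₀ = 294.3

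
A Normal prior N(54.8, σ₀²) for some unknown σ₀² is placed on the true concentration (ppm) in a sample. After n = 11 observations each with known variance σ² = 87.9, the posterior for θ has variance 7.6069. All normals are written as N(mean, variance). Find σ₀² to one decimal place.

σ₀² = 158.3

For the Normal–Normal model with known σ², precisions add: τ_n = τ₀ + n/σ².
So 1/σ₀² = 1/7.6069 − 11/87.9 = 0.131460 − 0.125142 = 0.006318.
Hence σ₀² = 1/0.006318 ≈ 158.3.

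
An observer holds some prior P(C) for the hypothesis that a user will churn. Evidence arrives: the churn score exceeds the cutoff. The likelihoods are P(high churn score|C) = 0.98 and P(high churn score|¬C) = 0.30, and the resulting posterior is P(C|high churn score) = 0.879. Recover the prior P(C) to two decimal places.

P(C) = 0.69

In odds form, posterior odds = prior odds × likelihood ratio, so prior odds = posterior odds ÷ LR.
Posterior odds = 0.879/(1−0.879) = 7.2645. LR = 0.98/0.30 = 3.2667.
Prior odds = 7.2645/3.2667 = 2.2238, so P(C) = 2.2238/(1+2.2238) ≈ 0.69.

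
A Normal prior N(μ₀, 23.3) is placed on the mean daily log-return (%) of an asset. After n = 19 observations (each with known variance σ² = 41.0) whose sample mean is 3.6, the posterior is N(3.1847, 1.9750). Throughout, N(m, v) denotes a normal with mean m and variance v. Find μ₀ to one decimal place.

μ₀ = -1.3

With known observation variance, the Normal–Normal posterior has precision τ_n = τ₀ + n/σ² and mean μ_n = (τ₀μ₀ + (n/σ²)x̄)/τ_n.
Here τ₀ = 1/23.3 = 0.042918 and τ_data = 19/41.0 = 0.463415, so τ_n = 0.506333.
Rearranging for μ₀: μ₀ = (μ_n·τ_n − τ_data·x̄)/τ₀ = (3.1847·0.506333 − 0.463415·3.6) / 0.042918 = -0.055775/0.042918 ≈ -1.3.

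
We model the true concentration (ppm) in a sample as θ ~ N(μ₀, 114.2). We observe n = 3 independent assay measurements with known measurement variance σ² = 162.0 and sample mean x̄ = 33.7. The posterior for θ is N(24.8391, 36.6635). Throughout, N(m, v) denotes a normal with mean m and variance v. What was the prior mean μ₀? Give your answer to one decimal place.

μ₀ = 6.1

With known observation variance, the Normal–Normal posterior has precision τ_n = τ₀ + n/σ² and mean μ_n = (τ₀μ₀ + (n/σ²)x̄)/τ_n.
Here τ₀ = 1/114.2 = 0.008757 and τ_data = 3/162.0 = 0.018519, so τ_n = 0.027276.
Rearranging for μ₀: μ₀ = (μ_n·τ_n − τ_data·x̄)/τ₀ = (24.8391·0.027276 − 0.018519·33.7) / 0.008757 = 0.053421/0.008757 ≈ 6.1.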